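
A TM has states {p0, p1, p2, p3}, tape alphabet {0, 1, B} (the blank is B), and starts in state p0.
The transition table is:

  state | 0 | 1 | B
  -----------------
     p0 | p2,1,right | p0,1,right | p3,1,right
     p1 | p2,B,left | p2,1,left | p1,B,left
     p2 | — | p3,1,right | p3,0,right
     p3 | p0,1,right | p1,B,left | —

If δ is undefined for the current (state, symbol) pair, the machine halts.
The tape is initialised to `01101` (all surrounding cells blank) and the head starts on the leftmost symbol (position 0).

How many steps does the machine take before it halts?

11

p0 | BB[0]1101   read 0 → write 1, move right, go to p2
p2 | BB1[1]101   read 1 → write 1, move right, go to p3
p3 | BB11[1]01   read 1 → write B, move left, go to p1
p1 | BB1[1]B01   read 1 → write 1, move left, go to p2
p2 | BB[1]1B01   read 1 → write 1, move right, go to p3
p3 | BB1[1]B01   read 1 → write B, move left, go to p1
p1 | BB[1]BB01   read 1 → write 1, move left, go to p2
p2 | B[B]1BB01   read B → write 0, move right, go to p3
p3 | B0[1]BB01   read 1 → write B, move left, go to p1
p1 | B[0]BBB01   read 0 → write B, move left, go to p2
p2 | [B]BBBB01   read B → write 0, move right, go to p3
p3 | 0[B]BBB01
M halts after 11 transitions.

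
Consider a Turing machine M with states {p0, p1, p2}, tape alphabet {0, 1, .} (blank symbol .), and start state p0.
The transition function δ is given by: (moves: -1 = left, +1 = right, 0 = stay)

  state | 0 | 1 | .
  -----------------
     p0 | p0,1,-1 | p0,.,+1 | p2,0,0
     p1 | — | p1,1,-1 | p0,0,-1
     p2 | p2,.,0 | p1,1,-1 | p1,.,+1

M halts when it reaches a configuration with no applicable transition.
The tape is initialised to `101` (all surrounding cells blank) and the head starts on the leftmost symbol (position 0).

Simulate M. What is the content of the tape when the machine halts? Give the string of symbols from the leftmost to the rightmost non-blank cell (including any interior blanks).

011

p0 | .[1]01   read 1 → write ., move +1, go to p0
p0 | ..[0]1   read 0 → write 1, move -1, go to p0
p0 | .[.]11   read . → write 0, move 0, go to p2
p2 | .[0]11   read 0 → write ., move 0, go to p2
p2 | .[.]11   read . → write ., move +1, go to p1
p1 | ..[1]1   read 1 → write 1, move -1, go to p1
p1 | .[.]11   read . → write 0, move -1, go to p0
p0 | [.]011   read . → write 0, move 0, go to p2
p2 | [0]011   read 0 → write ., move 0, go to p2
p2 | [.]011   read . → write ., move +1, go to p1
p1 | .[0]11
The non-blank tape span at halt is 011.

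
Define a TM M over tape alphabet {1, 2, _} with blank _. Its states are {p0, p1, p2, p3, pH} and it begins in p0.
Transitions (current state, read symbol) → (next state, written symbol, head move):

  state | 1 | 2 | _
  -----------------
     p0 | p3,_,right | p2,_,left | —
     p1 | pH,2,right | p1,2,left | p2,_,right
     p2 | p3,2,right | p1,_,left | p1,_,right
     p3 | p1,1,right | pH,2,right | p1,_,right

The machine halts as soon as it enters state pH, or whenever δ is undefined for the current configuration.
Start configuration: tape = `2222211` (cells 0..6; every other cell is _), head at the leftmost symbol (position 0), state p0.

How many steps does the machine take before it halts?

22

state=p0 head=0 tape=_[2]222211   (p0,2)→(p2,_,left)
state=p2 head=-1 tape=[_]_222211   (p2,_)→(p1,_,right)
state=p1 head=0 tape=_[_]222211   (p1,_)→(p2,_,right)
state=p2 head=1 tape=__[2]22211   (p2,2)→(p1,_,left)
state=p1 head=0 tape=_[_]_22211   (p1,_)→(p2,_,right)
state=p2 head=1 tape=__[_]22211   (p2,_)→(p1,_,right)
state=p1 head=2 tape=___[2]2211   (p1,2)→(p1,2,left)
state=p1 head=1 tape=__[_]22211   (p1,_)→(p2,_,right)
state=p2 head=2 tape=___[2]2211   (p2,2)→(p1,_,left)
state=p1 head=1 tape=__[_]_2211   (p1,_)→(p2,_,right)
state=p2 head=2 tape=___[_]2211   (p2,_)→(p1,_,right)
state=p1 head=3 tape=____[2]211   (p1,2)→(p1,2,left)
state=p1 head=2 tape=___[_]2211   (p1,_)→(p2,_,right)
state=p2 head=3 tape=____[2]211   (p2,2)→(p1,_,left)
state=p1 head=2 tape=___[_]_211   (p1,_)→(p2,_,right)
state=p2 head=3 tape=____[_]211   (p2,_)→(p1,_,right)
state=p1 head=4 tape=_____[2]11   (p1,2)→(p1,2,left)
state=p1 head=3 tape=____[_]211   (p1,_)→(p2,_,right)
state=p2 head=4 tape=_____[2]11   (p2,2)→(p1,_,left)
state=p1 head=3 tape=____[_]_11   (p1,_)→(p2,_,right)
state=p2 head=4 tape=_____[_]11   (p2,_)→(p1,_,right)
state=p1 head=5 tape=______[1]1   (p1,1)→(pH,2,right)
state=pH head=6 tape=______2[1]
M halts after 22 transitions.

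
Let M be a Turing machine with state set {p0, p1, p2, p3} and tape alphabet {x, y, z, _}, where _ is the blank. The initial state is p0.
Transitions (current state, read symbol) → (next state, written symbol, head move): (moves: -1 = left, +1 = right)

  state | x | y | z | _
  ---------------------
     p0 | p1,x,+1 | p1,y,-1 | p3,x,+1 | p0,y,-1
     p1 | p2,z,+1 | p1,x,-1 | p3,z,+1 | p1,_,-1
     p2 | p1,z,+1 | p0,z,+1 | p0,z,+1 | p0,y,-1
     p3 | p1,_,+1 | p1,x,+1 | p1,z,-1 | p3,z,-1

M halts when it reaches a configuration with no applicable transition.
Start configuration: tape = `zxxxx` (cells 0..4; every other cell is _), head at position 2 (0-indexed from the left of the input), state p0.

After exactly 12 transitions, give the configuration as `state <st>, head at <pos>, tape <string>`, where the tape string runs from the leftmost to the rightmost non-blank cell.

state p3, head at 4, tape zxxzzz

state=p0 head=2 tape=zx[x]xx_   (p0,x)→(p1,x,+1)
state=p1 head=3 tape=zxx[x]x_   (p1,x)→(p2,z,+1)
state=p2 head=4 tape=zxxz[x]_   (p2,x)→(p1,z,+1)
state=p1 head=5 tape=zxxzz[_]   (p1,_)→(p1,_,-1)
state=p1 head=4 tape=zxxz[z]_   (p1,z)→(p3,z,+1)
state=p3 head=5 tape=zxxzz[_]   (p3,_)→(p3,z,-1)
state=p3 head=4 tape=zxxz[z]z   (p3,z)→(p1,z,-1)
state=p1 head=3 tape=zxx[z]zz   (p1,z)→(p3,z,+1)
state=p3 head=4 tape=zxxz[z]z   (p3,z)→(p1,z,-1)
state=p1 head=3 tape=zxx[z]zz   (p1,z)→(p3,z,+1)
state=p3 head=4 tape=zxxz[z]z   (p3,z)→(p1,z,-1)
state=p1 head=3 tape=zxx[z]zz   (p1,z)→(p3,z,+1)
state=p3 head=4 tape=zxxz[z]z
After 12 steps: state p3, head at 4, tape zxxzzz.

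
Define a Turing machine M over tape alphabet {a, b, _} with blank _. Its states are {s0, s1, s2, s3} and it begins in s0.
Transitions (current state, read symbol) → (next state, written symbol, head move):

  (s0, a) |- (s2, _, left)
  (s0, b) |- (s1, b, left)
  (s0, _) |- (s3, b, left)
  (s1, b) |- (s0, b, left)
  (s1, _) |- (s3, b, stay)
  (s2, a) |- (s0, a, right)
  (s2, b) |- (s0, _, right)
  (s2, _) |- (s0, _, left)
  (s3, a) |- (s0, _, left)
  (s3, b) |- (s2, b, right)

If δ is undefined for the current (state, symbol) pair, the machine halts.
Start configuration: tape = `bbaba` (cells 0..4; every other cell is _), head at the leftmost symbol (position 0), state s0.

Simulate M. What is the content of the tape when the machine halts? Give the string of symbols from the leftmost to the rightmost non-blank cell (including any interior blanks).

state=s0 head=0 tape=___[b]baba   (s0,b)→(s1,b,left)
state=s1 head=-1 tape=__[_]bbaba   (s1,_)→(s3,b,stay)
state=s3 head=-1 tape=__[b]bbaba   (s3,b)→(s2,b,right)
state=s2 head=0 tape=__b[b]baba   (s2,b)→(s0,_,right)
state=s0 head=1 tape=__b_[b]aba   (s0,b)→(s1,b,left)
state=s1 head=0 tape=__b[_]baba   (s1,_)→(s3,b,stay)
state=s3 head=0 tape=__b[b]baba   (s3,b)→(s2,b,right)
state=s2 head=1 tape=__bb[b]aba   (s2,b)→(s0,_,right)
state=s0 head=2 tape=__bb_[a]ba   (s0,a)→(s2,_,left)
state=s2 head=1 tape=__bb[_]_ba   (s2,_)→(s0,_,left)
state=s0 head=0 tape=__b[b]__ba   (s0,b)→(s1,b,left)
state=s1 head=-1 tape=__[b]b__ba   (s1,b)→(s0,b,left)
state=s0 head=-2 tape=_[_]bb__ba   (s0,_)→(s3,b,left)
state=s3 head=-3 tape=[_]bbb__ba
The non-blank tape span at halt is bbb__ba.

bbb__ba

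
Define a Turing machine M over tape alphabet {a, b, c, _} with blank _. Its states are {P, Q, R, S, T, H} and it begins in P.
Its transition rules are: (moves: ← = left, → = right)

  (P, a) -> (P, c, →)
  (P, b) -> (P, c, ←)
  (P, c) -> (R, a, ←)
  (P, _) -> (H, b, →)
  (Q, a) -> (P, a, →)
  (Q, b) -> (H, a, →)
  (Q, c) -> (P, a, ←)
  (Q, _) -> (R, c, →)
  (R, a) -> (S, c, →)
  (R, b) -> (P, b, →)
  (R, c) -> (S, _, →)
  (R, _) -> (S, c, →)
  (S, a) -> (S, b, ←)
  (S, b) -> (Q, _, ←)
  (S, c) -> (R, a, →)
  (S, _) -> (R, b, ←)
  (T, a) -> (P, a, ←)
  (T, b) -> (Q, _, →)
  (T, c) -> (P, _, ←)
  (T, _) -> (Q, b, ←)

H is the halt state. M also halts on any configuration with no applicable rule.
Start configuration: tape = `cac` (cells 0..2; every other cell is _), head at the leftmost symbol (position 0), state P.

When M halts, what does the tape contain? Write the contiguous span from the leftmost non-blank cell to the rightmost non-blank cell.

P | ___[c]ac   read c → write a, move ←, go to R
R | __[_]aac   read _ → write c, move →, go to S
S | __c[a]ac   read a → write b, move ←, go to S
S | __[c]bac   read c → write a, move →, go to R
R | __a[b]ac   read b → write b, move →, go to P
P | __ab[a]c   read a → write c, move →, go to P
P | __abc[c]   read c → write a, move ←, go to R
R | __ab[c]a   read c → write _, move →, go to S
S | __ab_[a]   read a → write b, move ←, go to S
S | __ab[_]b   read _ → write b, move ←, go to R
R | __a[b]bb   read b → write b, move →, go to P
P | __ab[b]b   read b → write c, move ←, go to P
P | __a[b]cb   read b → write c, move ←, go to P
P | __[a]ccb   read a → write c, move →, go to P
P | __c[c]cb   read c → write a, move ←, go to R
R | __[c]acb   read c → write _, move →, go to S
S | ___[a]cb   read a → write b, move ←, go to S
S | __[_]bcb   read _ → write b, move ←, go to R
R | _[_]bbcb   read _ → write c, move →, go to S
S | _c[b]bcb   read b → write _, move ←, go to Q
Q | _[c]_bcb   read c → write a, move ←, go to P
P | [_]a_bcb   read _ → write b, move →, go to H
H | b[a]_bcb
The non-blank tape span at halt is ba_bcb.

ba_bcb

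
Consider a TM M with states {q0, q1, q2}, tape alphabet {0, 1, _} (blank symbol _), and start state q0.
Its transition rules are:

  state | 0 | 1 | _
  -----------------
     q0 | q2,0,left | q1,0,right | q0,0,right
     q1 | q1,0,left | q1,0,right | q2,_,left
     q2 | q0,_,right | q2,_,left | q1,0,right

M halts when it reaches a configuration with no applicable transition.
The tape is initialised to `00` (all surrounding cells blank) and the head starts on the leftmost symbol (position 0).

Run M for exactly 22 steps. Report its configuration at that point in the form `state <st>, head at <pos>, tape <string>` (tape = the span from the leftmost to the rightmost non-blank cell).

state q0, head at -2, tape 0000

state=q0 head=0 tape=____[0]0   (q0,0)→(q2,0,left)
state=q2 head=-1 tape=___[_]00   (q2,_)→(q1,0,right)
state=q1 head=0 tape=___0[0]0   (q1,0)→(q1,0,left)
state=q1 head=-1 tape=___[0]00   (q1,0)→(q1,0,left)
state=q1 head=-2 tape=__[_]000   (q1,_)→(q2,_,left)
state=q2 head=-3 tape=_[_]_000   (q2,_)→(q1,0,right)
state=q1 head=-2 tape=_0[_]000   (q1,_)→(q2,_,left)
state=q2 head=-3 tape=_[0]_000   (q2,0)→(q0,_,right)
state=q0 head=-2 tape=__[_]000   (q0,_)→(q0,0,right)
state=q0 head=-1 tape=__0[0]00   (q0,0)→(q2,0,left)
state=q2 head=-2 tape=__[0]000   (q2,0)→(q0,_,right)
state=q0 head=-1 tape=___[0]00   (q0,0)→(q2,0,left)
state=q2 head=-2 tape=__[_]000   (q2,_)→(q1,0,right)
state=q1 head=-1 tape=__0[0]00   (q1,0)→(q1,0,left)
state=q1 head=-2 tape=__[0]000   (q1,0)→(q1,0,left)
state=q1 head=-3 tape=_[_]0000   (q1,_)→(q2,_,left)
state=q2 head=-4 tape=[_]_0000   (q2,_)→(q1,0,right)
state=q1 head=-3 tape=0[_]0000   (q1,_)→(q2,_,left)
state=q2 head=-4 tape=[0]_0000   (q2,0)→(q0,_,right)
state=q0 head=-3 tape=_[_]0000   (q0,_)→(q0,0,right)
state=q0 head=-2 tape=_0[0]000   (q0,0)→(q2,0,left)
state=q2 head=-3 tape=_[0]0000   (q2,0)→(q0,_,right)
state=q0 head=-2 tape=__[0]000
After 22 steps: state q0, head at -2, tape 0000.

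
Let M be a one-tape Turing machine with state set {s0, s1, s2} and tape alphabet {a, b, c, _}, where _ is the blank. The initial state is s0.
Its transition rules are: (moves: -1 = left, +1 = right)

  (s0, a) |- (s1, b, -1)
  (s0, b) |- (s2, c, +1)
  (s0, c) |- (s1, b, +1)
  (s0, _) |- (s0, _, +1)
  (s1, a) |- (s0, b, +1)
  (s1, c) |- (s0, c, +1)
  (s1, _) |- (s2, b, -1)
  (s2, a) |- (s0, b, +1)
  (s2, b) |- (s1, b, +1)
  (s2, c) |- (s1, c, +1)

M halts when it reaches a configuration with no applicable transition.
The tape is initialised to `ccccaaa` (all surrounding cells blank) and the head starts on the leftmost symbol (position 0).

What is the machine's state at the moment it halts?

s0 | [c]cccaaa   read c → write b, move +1, go to s1
s1 | b[c]ccaaa   read c → write c, move +1, go to s0
s0 | bc[c]caaa   read c → write b, move +1, go to s1
s1 | bcb[c]aaa   read c → write c, move +1, go to s0
s0 | bcbc[a]aa   read a → write b, move -1, go to s1
s1 | bcb[c]baa   read c → write c, move +1, go to s0
s0 | bcbc[b]aa   read b → write c, move +1, go to s2
s2 | bcbcc[a]a   read a → write b, move +1, go to s0
s0 | bcbccb[a]   read a → write b, move -1, go to s1
s1 | bcbcc[b]b
No transition is defined for (s1, b); M halts in state s1.

s1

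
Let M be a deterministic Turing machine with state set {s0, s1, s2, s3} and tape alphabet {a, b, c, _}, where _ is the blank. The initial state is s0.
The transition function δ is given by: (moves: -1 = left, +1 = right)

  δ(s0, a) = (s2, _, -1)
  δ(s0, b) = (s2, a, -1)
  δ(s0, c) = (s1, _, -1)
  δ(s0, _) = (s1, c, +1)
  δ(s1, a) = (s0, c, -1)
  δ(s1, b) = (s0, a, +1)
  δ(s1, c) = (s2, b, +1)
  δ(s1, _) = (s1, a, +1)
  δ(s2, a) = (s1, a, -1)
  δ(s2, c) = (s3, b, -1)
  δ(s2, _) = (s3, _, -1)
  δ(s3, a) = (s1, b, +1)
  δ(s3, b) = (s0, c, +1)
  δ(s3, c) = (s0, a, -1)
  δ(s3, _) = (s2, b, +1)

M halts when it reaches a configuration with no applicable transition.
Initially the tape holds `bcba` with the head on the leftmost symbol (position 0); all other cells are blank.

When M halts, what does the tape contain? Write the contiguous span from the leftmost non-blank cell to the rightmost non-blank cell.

state=s0 head=0 tape=______[b]cba   (s0,b)→(s2,a,-1)
state=s2 head=-1 tape=_____[_]acba   (s2,_)→(s3,_,-1)
state=s3 head=-2 tape=____[_]_acba   (s3,_)→(s2,b,+1)
state=s2 head=-1 tape=____b[_]acba   (s2,_)→(s3,_,-1)
state=s3 head=-2 tape=____[b]_acba   (s3,b)→(s0,c,+1)
state=s0 head=-1 tape=____c[_]acba   (s0,_)→(s1,c,+1)
state=s1 head=0 tape=____cc[a]cba   (s1,a)→(s0,c,-1)
state=s0 head=-1 tape=____c[c]ccba   (s0,c)→(s1,_,-1)
state=s1 head=-2 tape=____[c]_ccba   (s1,c)→(s2,b,+1)
state=s2 head=-1 tape=____b[_]ccba   (s2,_)→(s3,_,-1)
state=s3 head=-2 tape=____[b]_ccba   (s3,b)→(s0,c,+1)
state=s0 head=-1 tape=____c[_]ccba   (s0,_)→(s1,c,+1)
state=s1 head=0 tape=____cc[c]cba   (s1,c)→(s2,b,+1)
state=s2 head=1 tape=____ccb[c]ba   (s2,c)→(s3,b,-1)
state=s3 head=0 tape=____cc[b]bba   (s3,b)→(s0,c,+1)
state=s0 head=1 tape=____ccc[b]ba   (s0,b)→(s2,a,-1)
state=s2 head=0 tape=____cc[c]aba   (s2,c)→(s3,b,-1)
state=s3 head=-1 tape=____c[c]baba   (s3,c)→(s0,a,-1)
state=s0 head=-2 tape=____[c]ababa   (s0,c)→(s1,_,-1)
state=s1 head=-3 tape=___[_]_ababa   (s1,_)→(s1,a,+1)
state=s1 head=-2 tape=___a[_]ababa   (s1,_)→(s1,a,+1)
state=s1 head=-1 tape=___aa[a]baba   (s1,a)→(s0,c,-1)
state=s0 head=-2 tape=___a[a]cbaba   (s0,a)→(s2,_,-1)
state=s2 head=-3 tape=___[a]_cbaba   (s2,a)→(s1,a,-1)
state=s1 head=-4 tape=__[_]a_cbaba   (s1,_)→(s1,a,+1)
state=s1 head=-3 tape=__a[a]_cbaba   (s1,a)→(s0,c,-1)
state=s0 head=-4 tape=__[a]c_cbaba   (s0,a)→(s2,_,-1)
state=s2 head=-5 tape=_[_]_c_cbaba   (s2,_)→(s3,_,-1)
state=s3 head=-6 tape=[_]__c_cbaba   (s3,_)→(s2,b,+1)
state=s2 head=-5 tape=b[_]_c_cbaba   (s2,_)→(s3,_,-1)
state=s3 head=-6 tape=[b]__c_cbaba   (s3,b)→(s0,c,+1)
state=s0 head=-5 tape=c[_]_c_cbaba   (s0,_)→(s1,c,+1)
state=s1 head=-4 tape=cc[_]c_cbaba   (s1,_)→(s1,a,+1)
state=s1 head=-3 tape=cca[c]_cbaba   (s1,c)→(s2,b,+1)
state=s2 head=-2 tape=ccab[_]cbaba   (s2,_)→(s3,_,-1)
state=s3 head=-3 tape=cca[b]_cbaba   (s3,b)→(s0,c,+1)
state=s0 head=-2 tape=ccac[_]cbaba   (s0,_)→(s1,c,+1)
state=s1 head=-1 tape=ccacc[c]baba   (s1,c)→(s2,b,+1)
state=s2 head=0 tape=ccaccb[b]aba
The non-blank tape span at halt is ccaccbbaba.

ccaccbbaba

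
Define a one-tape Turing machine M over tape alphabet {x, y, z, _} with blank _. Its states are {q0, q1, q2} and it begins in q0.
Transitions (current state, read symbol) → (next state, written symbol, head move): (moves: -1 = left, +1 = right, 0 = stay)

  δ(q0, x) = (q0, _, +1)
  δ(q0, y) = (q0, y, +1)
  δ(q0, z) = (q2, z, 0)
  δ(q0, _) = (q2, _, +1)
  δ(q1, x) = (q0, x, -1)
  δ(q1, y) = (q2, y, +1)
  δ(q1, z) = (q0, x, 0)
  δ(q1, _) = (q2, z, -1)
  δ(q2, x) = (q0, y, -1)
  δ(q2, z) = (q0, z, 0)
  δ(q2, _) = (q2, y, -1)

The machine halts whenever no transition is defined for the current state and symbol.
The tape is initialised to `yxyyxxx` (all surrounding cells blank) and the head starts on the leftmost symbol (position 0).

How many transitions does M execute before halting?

13

state=q0 head=0 tape=[y]xyyxxx__   (q0,y)→(q0,y,+1)
state=q0 head=1 tape=y[x]yyxxx__   (q0,x)→(q0,_,+1)
state=q0 head=2 tape=y_[y]yxxx__   (q0,y)→(q0,y,+1)
state=q0 head=3 tape=y_y[y]xxx__   (q0,y)→(q0,y,+1)
state=q0 head=4 tape=y_yy[x]xx__   (q0,x)→(q0,_,+1)
state=q0 head=5 tape=y_yy_[x]x__   (q0,x)→(q0,_,+1)
state=q0 head=6 tape=y_yy__[x]__   (q0,x)→(q0,_,+1)
state=q0 head=7 tape=y_yy___[_]_   (q0,_)→(q2,_,+1)
state=q2 head=8 tape=y_yy____[_]   (q2,_)→(q2,y,-1)
state=q2 head=7 tape=y_yy___[_]y   (q2,_)→(q2,y,-1)
state=q2 head=6 tape=y_yy__[_]yy   (q2,_)→(q2,y,-1)
state=q2 head=5 tape=y_yy_[_]yyy   (q2,_)→(q2,y,-1)
state=q2 head=4 tape=y_yy[_]yyyy   (q2,_)→(q2,y,-1)
state=q2 head=3 tape=y_y[y]yyyyy
M halts after 13 transitions.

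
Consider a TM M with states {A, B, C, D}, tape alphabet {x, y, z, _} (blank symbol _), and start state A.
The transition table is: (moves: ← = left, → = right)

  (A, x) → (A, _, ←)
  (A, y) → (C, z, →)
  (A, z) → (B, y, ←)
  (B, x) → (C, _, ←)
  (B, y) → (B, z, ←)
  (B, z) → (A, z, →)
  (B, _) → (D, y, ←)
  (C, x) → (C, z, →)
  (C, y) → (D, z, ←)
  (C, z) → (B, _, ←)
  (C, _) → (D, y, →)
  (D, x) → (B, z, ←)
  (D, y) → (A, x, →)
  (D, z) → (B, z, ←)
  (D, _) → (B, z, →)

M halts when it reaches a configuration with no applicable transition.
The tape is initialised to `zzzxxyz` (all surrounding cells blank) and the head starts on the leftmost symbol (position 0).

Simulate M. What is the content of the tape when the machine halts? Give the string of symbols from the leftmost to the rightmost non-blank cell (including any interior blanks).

A | __[z]zzxxyz   read z → write y, move ←, go to B
B | _[_]yzzxxyz   read _ → write y, move ←, go to D
D | [_]yyzzxxyz   read _ → write z, move →, go to B
B | z[y]yzzxxyz   read y → write z, move ←, go to B
B | [z]zyzzxxyz   read z → write z, move →, go to A
A | z[z]yzzxxyz   read z → write y, move ←, go to B
B | [z]yyzzxxyz   read z → write z, move →, go to A
A | z[y]yzzxxyz   read y → write z, move →, go to C
C | zz[y]zzxxyz   read y → write z, move ←, go to D
D | z[z]zzzxxyz   read z → write z, move ←, go to B
B | [z]zzzzxxyz   read z → write z, move →, go to A
A | z[z]zzzxxyz   read z → write y, move ←, go to B
B | [z]yzzzxxyz   read z → write z, move →, go to A
A | z[y]zzzxxyz   read y → write z, move →, go to C
C | zz[z]zzxxyz   read z → write _, move ←, go to B
B | z[z]_zzxxyz   read z → write z, move →, go to A
A | zz[_]zzxxyz
The non-blank tape span at halt is zz_zzxxyz.

zz_zzxxyz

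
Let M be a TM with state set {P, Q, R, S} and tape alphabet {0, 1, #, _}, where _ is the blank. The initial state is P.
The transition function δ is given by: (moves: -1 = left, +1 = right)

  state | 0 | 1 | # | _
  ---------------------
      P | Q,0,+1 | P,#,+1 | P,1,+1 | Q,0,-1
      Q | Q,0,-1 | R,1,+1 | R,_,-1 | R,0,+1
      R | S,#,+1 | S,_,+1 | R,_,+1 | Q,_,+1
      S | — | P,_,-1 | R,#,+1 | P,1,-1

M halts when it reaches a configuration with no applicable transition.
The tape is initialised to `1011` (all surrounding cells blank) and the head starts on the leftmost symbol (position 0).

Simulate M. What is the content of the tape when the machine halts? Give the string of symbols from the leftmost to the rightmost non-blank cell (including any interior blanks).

#0111#0

P | [1]011___   read 1 → write #, move +1, go to P
P | #[0]11___   read 0 → write 0, move +1, go to Q
Q | #0[1]1___   read 1 → write 1, move +1, go to R
R | #01[1]___   read 1 → write _, move +1, go to S
S | #01_[_]__   read _ → write 1, move -1, go to P
P | #01[_]1__   read _ → write 0, move -1, go to Q
Q | #0[1]01__   read 1 → write 1, move +1, go to R
R | #01[0]1__   read 0 → write #, move +1, go to S
S | #01#[1]__   read 1 → write _, move -1, go to P
P | #01[#]___   read # → write 1, move +1, go to P
P | #011[_]__   read _ → write 0, move -1, go to Q
Q | #01[1]0__   read 1 → write 1, move +1, go to R
R | #011[0]__   read 0 → write #, move +1, go to S
S | #011#[_]_   read _ → write 1, move -1, go to P
P | #011[#]1_   read # → write 1, move +1, go to P
P | #0111[1]_   read 1 → write #, move +1, go to P
P | #0111#[_]   read _ → write 0, move -1, go to Q
Q | #0111[#]0   read # → write _, move -1, go to R
R | #011[1]_0   read 1 → write _, move +1, go to S
S | #011_[_]0   read _ → write 1, move -1, go to P
P | #011[_]10   read _ → write 0, move -1, go to Q
Q | #01[1]010   read 1 → write 1, move +1, go to R
R | #011[0]10   read 0 → write #, move +1, go to S
S | #011#[1]0   read 1 → write _, move -1, go to P
P | #011[#]_0   read # → write 1, move +1, go to P
P | #0111[_]0   read _ → write 0, move -1, go to Q
Q | #011[1]00   read 1 → write 1, move +1, go to R
R | #0111[0]0   read 0 → write #, move +1, go to S
S | #0111#[0]
The non-blank tape span at halt is #0111#0.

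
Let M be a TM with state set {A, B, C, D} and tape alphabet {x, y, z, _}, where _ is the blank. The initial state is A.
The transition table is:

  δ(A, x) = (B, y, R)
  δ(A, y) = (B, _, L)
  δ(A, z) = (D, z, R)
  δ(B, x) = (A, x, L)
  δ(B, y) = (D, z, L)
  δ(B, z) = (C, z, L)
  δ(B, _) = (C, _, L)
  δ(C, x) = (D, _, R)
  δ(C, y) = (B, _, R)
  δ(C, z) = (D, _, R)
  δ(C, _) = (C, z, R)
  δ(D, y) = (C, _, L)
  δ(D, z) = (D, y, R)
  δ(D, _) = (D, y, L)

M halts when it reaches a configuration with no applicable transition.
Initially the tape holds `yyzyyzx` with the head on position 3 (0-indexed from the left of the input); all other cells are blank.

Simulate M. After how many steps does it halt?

A | yyz[y]yzx   read y → write _, move L, go to B
B | yy[z]_yzx   read z → write z, move L, go to C
C | y[y]z_yzx   read y → write _, move R, go to B
B | y_[z]_yzx   read z → write z, move L, go to C
C | y[_]z_yzx   read _ → write z, move R, go to C
C | yz[z]_yzx   read z → write _, move R, go to D
D | yz_[_]yzx   read _ → write y, move L, go to D
D | yz[_]yyzx   read _ → write y, move L, go to D
D | y[z]yyyzx   read z → write y, move R, go to D
D | yy[y]yyzx   read y → write _, move L, go to C
C | y[y]_yyzx   read y → write _, move R, go to B
B | y_[_]yyzx   read _ → write _, move L, go to C
C | y[_]_yyzx   read _ → write z, move R, go to C
C | yz[_]yyzx   read _ → write z, move R, go to C
C | yzz[y]yzx   read y → write _, move R, go to B
B | yzz_[y]zx   read y → write z, move L, go to D
D | yzz[_]zzx   read _ → write y, move L, go to D
D | yz[z]yzzx   read z → write y, move R, go to D
D | yzy[y]zzx   read y → write _, move L, go to C
C | yz[y]_zzx   read y → write _, move R, go to B
B | yz_[_]zzx   read _ → write _, move L, go to C
C | yz[_]_zzx   read _ → write z, move R, go to C
C | yzz[_]zzx   read _ → write z, move R, go to C
C | yzzz[z]zx   read z → write _, move R, go to D
D | yzzz_[z]x   read z → write y, move R, go to D
D | yzzz_y[x]
M halts after 25 transitions.

25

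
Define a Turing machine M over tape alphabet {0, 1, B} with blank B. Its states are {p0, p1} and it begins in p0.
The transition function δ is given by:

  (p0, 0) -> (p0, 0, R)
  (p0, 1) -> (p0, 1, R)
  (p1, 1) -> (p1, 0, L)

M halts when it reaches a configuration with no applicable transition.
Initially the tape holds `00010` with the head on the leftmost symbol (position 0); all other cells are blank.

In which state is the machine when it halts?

p0

state=p0 head=0 tape=[0]0010B   (p0,0)→(p0,0,R)
state=p0 head=1 tape=0[0]010B   (p0,0)→(p0,0,R)
state=p0 head=2 tape=00[0]10B   (p0,0)→(p0,0,R)
state=p0 head=3 tape=000[1]0B   (p0,1)→(p0,1,R)
state=p0 head=4 tape=0001[0]B   (p0,0)→(p0,0,R)
state=p0 head=5 tape=00010[B]
No transition is defined for (p0, B); M halts in state p0.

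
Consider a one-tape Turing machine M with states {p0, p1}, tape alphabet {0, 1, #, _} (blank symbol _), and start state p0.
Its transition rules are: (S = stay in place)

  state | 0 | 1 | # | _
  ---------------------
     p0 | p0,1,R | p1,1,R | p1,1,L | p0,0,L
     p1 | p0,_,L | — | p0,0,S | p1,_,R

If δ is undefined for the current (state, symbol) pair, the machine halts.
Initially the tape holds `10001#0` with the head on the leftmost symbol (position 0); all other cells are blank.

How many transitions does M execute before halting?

26

p0 | [1]0001#0   read 1 → write 1, move R, go to p1
p1 | 1[0]001#0   read 0 → write _, move L, go to p0
p0 | [1]_001#0   read 1 → write 1, move R, go to p1
p1 | 1[_]001#0   read _ → write _, move R, go to p1
p1 | 1_[0]01#0   read 0 → write _, move L, go to p0
p0 | 1[_]_01#0   read _ → write 0, move L, go to p0
p0 | [1]0_01#0   read 1 → write 1, move R, go to p1
p1 | 1[0]_01#0   read 0 → write _, move L, go to p0
p0 | [1]__01#0   read 1 → write 1, move R, go to p1
p1 | 1[_]_01#0   read _ → write _, move R, go to p1
p1 | 1_[_]01#0   read _ → write _, move R, go to p1
p1 | 1__[0]1#0   read 0 → write _, move L, go to p0
p0 | 1_[_]_1#0   read _ → write 0, move L, go to p0
p0 | 1[_]0_1#0   read _ → write 0, move L, go to p0
p0 | [1]00_1#0   read 1 → write 1, move R, go to p1
p1 | 1[0]0_1#0   read 0 → write _, move L, go to p0
p0 | [1]_0_1#0   read 1 → write 1, move R, go to p1
p1 | 1[_]0_1#0   read _ → write _, move R, go to p1
p1 | 1_[0]_1#0   read 0 → write _, move L, go to p0
p0 | 1[_]__1#0   read _ → write 0, move L, go to p0
p0 | [1]0__1#0   read 1 → write 1, move R, go to p1
p1 | 1[0]__1#0   read 0 → write _, move L, go to p0
p0 | [1]___1#0   read 1 → write 1, move R, go to p1
p1 | 1[_]__1#0   read _ → write _, move R, go to p1
p1 | 1_[_]_1#0   read _ → write _, move R, go to p1
p1 | 1__[_]1#0   read _ → write _, move R, go to p1
p1 | 1___[1]#0
M halts after 26 transitions.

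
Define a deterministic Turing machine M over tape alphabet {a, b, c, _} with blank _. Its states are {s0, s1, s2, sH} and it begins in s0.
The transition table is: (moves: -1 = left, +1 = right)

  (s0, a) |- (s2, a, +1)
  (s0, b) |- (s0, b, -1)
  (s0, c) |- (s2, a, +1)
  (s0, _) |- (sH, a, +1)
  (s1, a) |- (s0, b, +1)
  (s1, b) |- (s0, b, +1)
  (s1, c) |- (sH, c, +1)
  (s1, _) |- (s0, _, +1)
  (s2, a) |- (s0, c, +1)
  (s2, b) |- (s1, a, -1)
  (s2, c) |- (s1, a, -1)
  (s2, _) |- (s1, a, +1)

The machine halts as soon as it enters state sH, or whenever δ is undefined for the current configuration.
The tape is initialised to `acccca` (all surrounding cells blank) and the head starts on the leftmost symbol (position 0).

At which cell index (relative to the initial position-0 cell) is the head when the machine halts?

7

s0 | [a]cccca__   read a → write a, move +1, go to s2
s2 | a[c]ccca__   read c → write a, move -1, go to s1
s1 | [a]accca__   read a → write b, move +1, go to s0
s0 | b[a]ccca__   read a → write a, move +1, go to s2
s2 | ba[c]cca__   read c → write a, move -1, go to s1
s1 | b[a]acca__   read a → write b, move +1, go to s0
s0 | bb[a]cca__   read a → write a, move +1, go to s2
s2 | bba[c]ca__   read c → write a, move -1, go to s1
s1 | bb[a]aca__   read a → write b, move +1, go to s0
s0 | bbb[a]ca__   read a → write a, move +1, go to s2
s2 | bbba[c]a__   read c → write a, move -1, go to s1
s1 | bbb[a]aa__   read a → write b, move +1, go to s0
s0 | bbbb[a]a__   read a → write a, move +1, go to s2
s2 | bbbba[a]__   read a → write c, move +1, go to s0
s0 | bbbbac[_]_   read _ → write a, move +1, go to sH
sH | bbbbaca[_]
At halt the head is at cell 7.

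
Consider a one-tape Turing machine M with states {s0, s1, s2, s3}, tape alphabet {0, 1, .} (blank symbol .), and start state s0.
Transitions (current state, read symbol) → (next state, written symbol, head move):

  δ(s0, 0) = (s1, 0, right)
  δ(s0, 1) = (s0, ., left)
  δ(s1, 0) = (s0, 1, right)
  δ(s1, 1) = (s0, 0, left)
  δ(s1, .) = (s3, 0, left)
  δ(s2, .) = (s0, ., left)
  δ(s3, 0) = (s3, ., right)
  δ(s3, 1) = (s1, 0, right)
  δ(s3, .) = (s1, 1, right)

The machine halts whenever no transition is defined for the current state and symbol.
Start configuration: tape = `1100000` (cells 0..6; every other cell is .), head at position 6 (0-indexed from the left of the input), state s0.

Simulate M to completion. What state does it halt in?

s0

s0 | 110000[0]....   read 0 → write 0, move right, go to s1
s1 | 1100000[.]...   read . → write 0, move left, go to s3
s3 | 110000[0]0...   read 0 → write ., move right, go to s3
s3 | 110000.[0]...   read 0 → write ., move right, go to s3
s3 | 110000..[.]..   read . → write 1, move right, go to s1
s1 | 110000..1[.].   read . → write 0, move left, go to s3
s3 | 110000..[1]0.   read 1 → write 0, move right, go to s1
s1 | 110000..0[0].   read 0 → write 1, move right, go to s0
s0 | 110000..01[.]
No transition is defined for (s0, .); M halts in state s0.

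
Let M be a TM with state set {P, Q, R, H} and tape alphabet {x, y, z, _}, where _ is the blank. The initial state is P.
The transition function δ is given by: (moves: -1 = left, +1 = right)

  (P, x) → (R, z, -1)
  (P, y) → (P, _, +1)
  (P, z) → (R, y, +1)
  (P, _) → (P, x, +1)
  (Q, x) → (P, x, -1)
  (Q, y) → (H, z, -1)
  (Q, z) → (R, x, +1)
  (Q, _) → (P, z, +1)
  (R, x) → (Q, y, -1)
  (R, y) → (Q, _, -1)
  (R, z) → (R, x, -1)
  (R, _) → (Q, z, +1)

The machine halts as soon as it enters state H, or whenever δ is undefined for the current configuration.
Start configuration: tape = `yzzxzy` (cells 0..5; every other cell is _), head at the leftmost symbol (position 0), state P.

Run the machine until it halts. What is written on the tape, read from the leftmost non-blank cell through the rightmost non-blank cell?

z_yzyyzy

state=P head=0 tape=__[y]zzxzy   (P,y)→(P,_,+1)
state=P head=1 tape=___[z]zxzy   (P,z)→(R,y,+1)
state=R head=2 tape=___y[z]xzy   (R,z)→(R,x,-1)
state=R head=1 tape=___[y]xxzy   (R,y)→(Q,_,-1)
state=Q head=0 tape=__[_]_xxzy   (Q,_)→(P,z,+1)
state=P head=1 tape=__z[_]xxzy   (P,_)→(P,x,+1)
state=P head=2 tape=__zx[x]xzy   (P,x)→(R,z,-1)
state=R head=1 tape=__z[x]zxzy   (R,x)→(Q,y,-1)
state=Q head=0 tape=__[z]yzxzy   (Q,z)→(R,x,+1)
state=R head=1 tape=__x[y]zxzy   (R,y)→(Q,_,-1)
state=Q head=0 tape=__[x]_zxzy   (Q,x)→(P,x,-1)
state=P head=-1 tape=_[_]x_zxzy   (P,_)→(P,x,+1)
state=P head=0 tape=_x[x]_zxzy   (P,x)→(R,z,-1)
state=R head=-1 tape=_[x]z_zxzy   (R,x)→(Q,y,-1)
state=Q head=-2 tape=[_]yz_zxzy   (Q,_)→(P,z,+1)
state=P head=-1 tape=z[y]z_zxzy   (P,y)→(P,_,+1)
state=P head=0 tape=z_[z]_zxzy   (P,z)→(R,y,+1)
state=R head=1 tape=z_y[_]zxzy   (R,_)→(Q,z,+1)
state=Q head=2 tape=z_yz[z]xzy   (Q,z)→(R,x,+1)
state=R head=3 tape=z_yzx[x]zy   (R,x)→(Q,y,-1)
state=Q head=2 tape=z_yz[x]yzy   (Q,x)→(P,x,-1)
state=P head=1 tape=z_y[z]xyzy   (P,z)→(R,y,+1)
state=R head=2 tape=z_yy[x]yzy   (R,x)→(Q,y,-1)
state=Q head=1 tape=z_y[y]yyzy   (Q,y)→(H,z,-1)
state=H head=0 tape=z_[y]zyyzy
The non-blank tape span at halt is z_yzyyzy.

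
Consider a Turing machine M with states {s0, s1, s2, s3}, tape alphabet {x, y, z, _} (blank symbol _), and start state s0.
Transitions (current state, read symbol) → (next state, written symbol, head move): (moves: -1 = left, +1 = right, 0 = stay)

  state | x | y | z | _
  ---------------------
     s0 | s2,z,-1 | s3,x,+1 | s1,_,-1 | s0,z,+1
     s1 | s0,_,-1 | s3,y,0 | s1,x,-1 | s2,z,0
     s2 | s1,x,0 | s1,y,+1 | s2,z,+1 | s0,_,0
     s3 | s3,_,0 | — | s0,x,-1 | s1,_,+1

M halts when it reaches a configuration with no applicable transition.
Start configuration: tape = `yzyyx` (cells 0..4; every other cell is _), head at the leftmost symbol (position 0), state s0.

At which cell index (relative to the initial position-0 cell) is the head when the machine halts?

3

s0 | ___[y]zyyx   read y → write x, move +1, go to s3
s3 | ___x[z]yyx   read z → write x, move -1, go to s0
s0 | ___[x]xyyx   read x → write z, move -1, go to s2
s2 | __[_]zxyyx   read _ → write _, move 0, go to s0
s0 | __[_]zxyyx   read _ → write z, move +1, go to s0
s0 | __z[z]xyyx   read z → write _, move -1, go to s1
s1 | __[z]_xyyx   read z → write x, move -1, go to s1
s1 | _[_]x_xyyx   read _ → write z, move 0, go to s2
s2 | _[z]x_xyyx   read z → write z, move +1, go to s2
s2 | _z[x]_xyyx   read x → write x, move 0, go to s1
s1 | _z[x]_xyyx   read x → write _, move -1, go to s0
s0 | _[z]__xyyx   read z → write _, move -1, go to s1
s1 | [_]___xyyx   read _ → write z, move 0, go to s2
s2 | [z]___xyyx   read z → write z, move +1, go to s2
s2 | z[_]__xyyx   read _ → write _, move 0, go to s0
s0 | z[_]__xyyx   read _ → write z, move +1, go to s0
s0 | zz[_]_xyyx   read _ → write z, move +1, go to s0
s0 | zzz[_]xyyx   read _ → write z, move +1, go to s0
s0 | zzzz[x]yyx   read x → write z, move -1, go to s2
s2 | zzz[z]zyyx   read z → write z, move +1, go to s2
s2 | zzzz[z]yyx   read z → write z, move +1, go to s2
s2 | zzzzz[y]yx   read y → write y, move +1, go to s1
s1 | zzzzzy[y]x   read y → write y, move 0, go to s3
s3 | zzzzzy[y]x
At halt the head is at cell 3.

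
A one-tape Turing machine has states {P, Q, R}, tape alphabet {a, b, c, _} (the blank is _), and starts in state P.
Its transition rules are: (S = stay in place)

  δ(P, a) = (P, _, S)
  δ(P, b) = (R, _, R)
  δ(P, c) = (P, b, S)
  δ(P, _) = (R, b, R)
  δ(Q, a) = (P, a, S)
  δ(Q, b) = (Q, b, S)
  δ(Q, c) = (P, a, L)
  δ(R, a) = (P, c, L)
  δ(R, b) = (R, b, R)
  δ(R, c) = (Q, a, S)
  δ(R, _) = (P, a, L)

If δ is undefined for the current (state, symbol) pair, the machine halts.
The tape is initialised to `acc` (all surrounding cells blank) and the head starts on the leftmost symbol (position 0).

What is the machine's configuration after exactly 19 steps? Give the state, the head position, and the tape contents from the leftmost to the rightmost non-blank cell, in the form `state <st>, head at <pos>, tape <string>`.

state=P head=0 tape=[a]cc__   (P,a)→(P,_,S)
state=P head=0 tape=[_]cc__   (P,_)→(R,b,R)
state=R head=1 tape=b[c]c__   (R,c)→(Q,a,S)
state=Q head=1 tape=b[a]c__   (Q,a)→(P,a,S)
state=P head=1 tape=b[a]c__   (P,a)→(P,_,S)
state=P head=1 tape=b[_]c__   (P,_)→(R,b,R)
state=R head=2 tape=bb[c]__   (R,c)→(Q,a,S)
state=Q head=2 tape=bb[a]__   (Q,a)→(P,a,S)
state=P head=2 tape=bb[a]__   (P,a)→(P,_,S)
state=P head=2 tape=bb[_]__   (P,_)→(R,b,R)
state=R head=3 tape=bbb[_]_   (R,_)→(P,a,L)
state=P head=2 tape=bb[b]a_   (P,b)→(R,_,R)
state=R head=3 tape=bb_[a]_   (R,a)→(P,c,L)
state=P head=2 tape=bb[_]c_   (P,_)→(R,b,R)
state=R head=3 tape=bbb[c]_   (R,c)→(Q,a,S)
state=Q head=3 tape=bbb[a]_   (Q,a)→(P,a,S)
state=P head=3 tape=bbb[a]_   (P,a)→(P,_,S)
state=P head=3 tape=bbb[_]_   (P,_)→(R,b,R)
state=R head=4 tape=bbbb[_]   (R,_)→(P,a,L)
state=P head=3 tape=bbb[b]a
After 19 steps: state P, head at 3, tape bbbba.

state P, head at 3, tape bbbba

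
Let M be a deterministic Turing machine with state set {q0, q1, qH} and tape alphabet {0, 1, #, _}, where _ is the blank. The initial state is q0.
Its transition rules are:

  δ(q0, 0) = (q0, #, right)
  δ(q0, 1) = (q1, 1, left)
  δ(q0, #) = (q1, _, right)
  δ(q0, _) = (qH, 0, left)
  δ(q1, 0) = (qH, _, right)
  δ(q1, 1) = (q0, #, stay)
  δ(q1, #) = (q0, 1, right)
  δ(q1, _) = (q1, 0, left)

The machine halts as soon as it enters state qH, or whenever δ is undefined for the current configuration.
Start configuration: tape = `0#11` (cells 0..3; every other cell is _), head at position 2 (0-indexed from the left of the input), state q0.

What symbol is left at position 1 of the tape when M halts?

q0 | 0#[1]1_   read 1 → write 1, move left, go to q1
q1 | 0[#]11_   read # → write 1, move right, go to q0
q0 | 01[1]1_   read 1 → write 1, move left, go to q1
q1 | 0[1]11_   read 1 → write #, move stay, go to q0
q0 | 0[#]11_   read # → write _, move right, go to q1
q1 | 0_[1]1_   read 1 → write #, move stay, go to q0
q0 | 0_[#]1_   read # → write _, move right, go to q1
q1 | 0__[1]_   read 1 → write #, move stay, go to q0
q0 | 0__[#]_   read # → write _, move right, go to q1
q1 | 0___[_]   read _ → write 0, move left, go to q1
q1 | 0__[_]0   read _ → write 0, move left, go to q1
q1 | 0_[_]00   read _ → write 0, move left, go to q1
q1 | 0[_]000   read _ → write 0, move left, go to q1
q1 | [0]0000   read 0 → write _, move right, go to qH
qH | _[0]000
Cell 1 holds 0 when M halts.

0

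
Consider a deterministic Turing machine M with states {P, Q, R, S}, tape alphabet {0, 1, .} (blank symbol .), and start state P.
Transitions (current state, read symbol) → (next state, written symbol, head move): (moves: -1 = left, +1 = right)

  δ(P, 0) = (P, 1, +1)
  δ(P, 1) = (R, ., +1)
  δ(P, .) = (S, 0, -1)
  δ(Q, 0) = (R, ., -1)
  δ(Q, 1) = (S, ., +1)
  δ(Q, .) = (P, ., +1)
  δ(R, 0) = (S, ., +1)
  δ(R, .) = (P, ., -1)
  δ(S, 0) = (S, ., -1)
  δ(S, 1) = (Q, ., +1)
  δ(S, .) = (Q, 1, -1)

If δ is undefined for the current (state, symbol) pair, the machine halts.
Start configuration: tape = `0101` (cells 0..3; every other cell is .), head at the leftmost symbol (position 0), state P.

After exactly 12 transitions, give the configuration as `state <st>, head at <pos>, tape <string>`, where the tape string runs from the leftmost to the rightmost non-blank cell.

state P, head at 6, tape 1.....1

P | [0]101...   read 0 → write 1, move +1, go to P
P | 1[1]01...   read 1 → write ., move +1, go to R
R | 1.[0]1...   read 0 → write ., move +1, go to S
S | 1..[1]...   read 1 → write ., move +1, go to Q
Q | 1...[.]..   read . → write ., move +1, go to P
P | 1....[.].   read . → write 0, move -1, go to S
S | 1...[.]0.   read . → write 1, move -1, go to Q
Q | 1..[.]10.   read . → write ., move +1, go to P
P | 1...[1]0.   read 1 → write ., move +1, go to R
R | 1....[0].   read 0 → write ., move +1, go to S
S | 1.....[.]   read . → write 1, move -1, go to Q
Q | 1....[.]1   read . → write ., move +1, go to P
P | 1.....[1]
After 12 steps: state P, head at 6, tape 1.....1.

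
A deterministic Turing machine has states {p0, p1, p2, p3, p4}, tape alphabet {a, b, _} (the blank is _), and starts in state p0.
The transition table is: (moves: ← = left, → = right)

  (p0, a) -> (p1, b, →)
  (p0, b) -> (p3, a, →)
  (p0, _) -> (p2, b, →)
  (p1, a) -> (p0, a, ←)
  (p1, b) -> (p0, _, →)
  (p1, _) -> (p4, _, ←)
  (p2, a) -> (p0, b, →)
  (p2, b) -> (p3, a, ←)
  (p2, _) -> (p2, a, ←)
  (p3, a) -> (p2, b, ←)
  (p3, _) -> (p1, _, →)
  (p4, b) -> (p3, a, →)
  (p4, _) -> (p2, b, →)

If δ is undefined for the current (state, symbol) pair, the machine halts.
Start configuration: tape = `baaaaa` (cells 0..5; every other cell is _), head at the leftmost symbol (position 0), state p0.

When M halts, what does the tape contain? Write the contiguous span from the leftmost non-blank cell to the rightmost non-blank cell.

state=p0 head=0 tape=[b]aaaaa__   (p0,b)→(p3,a,→)
state=p3 head=1 tape=a[a]aaaa__   (p3,a)→(p2,b,←)
state=p2 head=0 tape=[a]baaaa__   (p2,a)→(p0,b,→)
state=p0 head=1 tape=b[b]aaaa__   (p0,b)→(p3,a,→)
state=p3 head=2 tape=ba[a]aaa__   (p3,a)→(p2,b,←)
state=p2 head=1 tape=b[a]baaa__   (p2,a)→(p0,b,→)
state=p0 head=2 tape=bb[b]aaa__   (p0,b)→(p3,a,→)
state=p3 head=3 tape=bba[a]aa__   (p3,a)→(p2,b,←)
state=p2 head=2 tape=bb[a]baa__   (p2,a)→(p0,b,→)
state=p0 head=3 tape=bbb[b]aa__   (p0,b)→(p3,a,→)
state=p3 head=4 tape=bbba[a]a__   (p3,a)→(p2,b,←)
state=p2 head=3 tape=bbb[a]ba__   (p2,a)→(p0,b,→)
state=p0 head=4 tape=bbbb[b]a__   (p0,b)→(p3,a,→)
state=p3 head=5 tape=bbbba[a]__   (p3,a)→(p2,b,←)
state=p2 head=4 tape=bbbb[a]b__   (p2,a)→(p0,b,→)
state=p0 head=5 tape=bbbbb[b]__   (p0,b)→(p3,a,→)
state=p3 head=6 tape=bbbbba[_]_   (p3,_)→(p1,_,→)
state=p1 head=7 tape=bbbbba_[_]   (p1,_)→(p4,_,←)
state=p4 head=6 tape=bbbbba[_]_   (p4,_)→(p2,b,→)
state=p2 head=7 tape=bbbbbab[_]   (p2,_)→(p2,a,←)
state=p2 head=6 tape=bbbbba[b]a   (p2,b)→(p3,a,←)
state=p3 head=5 tape=bbbbb[a]aa   (p3,a)→(p2,b,←)
state=p2 head=4 tape=bbbb[b]baa   (p2,b)→(p3,a,←)
state=p3 head=3 tape=bbb[b]abaa
The non-blank tape span at halt is bbbbabaa.

bbbbabaa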